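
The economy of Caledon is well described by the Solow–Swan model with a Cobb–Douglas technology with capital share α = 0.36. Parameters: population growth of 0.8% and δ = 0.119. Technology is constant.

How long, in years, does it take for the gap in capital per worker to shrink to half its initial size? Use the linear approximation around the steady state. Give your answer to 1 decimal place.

half-life ≈ 8.5 years

Near the steady state the convergence rate is λ = (1 − α)(n + δ).
λ = (1 − 0.36) × 0.127 = 0.64 × 0.127 = 0.08128
Half-life = ln 2 / λ = 0.6931 / 0.08128 ≈ 8.53 years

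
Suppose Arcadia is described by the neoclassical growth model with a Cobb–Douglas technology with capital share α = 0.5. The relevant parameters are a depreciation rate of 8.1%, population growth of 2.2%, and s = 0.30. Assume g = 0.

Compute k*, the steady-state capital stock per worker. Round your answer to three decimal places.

At the steady state, Δk = 0, so s·k^α = (n + δ)·k.
Rearranging, k^(1−α) = s / (n + δ).
k^0.5 = 0.30 / (0.022 + 0.081) = 0.30 / 0.103 = 2.9126
k* = 2.9126^(1/0.5) ≈ 8.4832

k* ≈ 8.483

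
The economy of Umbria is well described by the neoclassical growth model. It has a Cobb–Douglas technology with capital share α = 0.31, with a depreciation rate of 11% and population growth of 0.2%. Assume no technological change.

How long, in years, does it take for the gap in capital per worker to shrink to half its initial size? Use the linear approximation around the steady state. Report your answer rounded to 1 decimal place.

about 9.0 years

Near the steady state the convergence rate is λ = (1 − α)(n + δ).
λ = (1 − 0.31) × 0.112 = 0.69 × 0.112 = 0.07728
Half-life = ln 2 / λ = 0.6931 / 0.07728 ≈ 8.97 years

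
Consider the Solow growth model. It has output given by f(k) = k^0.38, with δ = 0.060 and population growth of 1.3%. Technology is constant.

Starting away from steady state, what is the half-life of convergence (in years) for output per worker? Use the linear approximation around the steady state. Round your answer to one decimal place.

t_½ ≈ 15.3 years

Near the steady state the convergence rate is λ = (1 − α)(n + δ).
λ = (1 − 0.38) × 0.073 = 0.62 × 0.073 = 0.04526
Half-life = ln 2 / λ = 0.6931 / 0.04526 ≈ 15.31 years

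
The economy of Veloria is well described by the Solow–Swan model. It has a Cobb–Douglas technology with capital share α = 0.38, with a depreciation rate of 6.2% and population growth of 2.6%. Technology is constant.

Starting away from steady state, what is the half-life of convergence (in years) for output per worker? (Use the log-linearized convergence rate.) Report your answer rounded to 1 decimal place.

Near the steady state the convergence rate is λ = (1 − α)(n + δ).
λ = (1 − 0.38) × 0.088 = 0.62 × 0.088 = 0.05456
Half-life = ln 2 / λ = 0.6931 / 0.05456 ≈ 12.70 years

about 12.7 years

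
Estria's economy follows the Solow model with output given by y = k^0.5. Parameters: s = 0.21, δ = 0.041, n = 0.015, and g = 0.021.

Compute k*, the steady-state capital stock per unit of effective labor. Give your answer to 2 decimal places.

At the steady state, Δk = 0, so s·k^α = (n + g + δ)·k.
Rearranging, k^(1−α) = s / (n + g + δ).
k^0.5 = 0.21 / (0.015 + 0.021 + 0.041) = 0.21 / 0.077 = 2.7273
k* = 2.7273^(1/0.5) ≈ 7.4382

k* ≈ 7.44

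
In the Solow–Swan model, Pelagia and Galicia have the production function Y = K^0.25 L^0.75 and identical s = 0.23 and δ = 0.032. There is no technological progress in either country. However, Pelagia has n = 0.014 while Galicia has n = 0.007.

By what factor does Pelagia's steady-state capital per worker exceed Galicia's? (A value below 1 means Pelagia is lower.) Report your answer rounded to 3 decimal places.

k*_P / k*_G ≈ 0.802

Steady-state k* = [s/(n + δ)]^(1/(1−α)), so the ratio is [ (s_P/(n + δ)_P) / (s_G/(n + δ)_G) ]^1.3333.
s_P/(n + δ)_P = 0.23/0.046 = 5.0000; s_G/(n + δ)_G = 0.23/0.039 = 5.8974.
Ratio = (5.0000/5.8974)^1.3333 = 0.8478^1.3333 ≈ 0.8024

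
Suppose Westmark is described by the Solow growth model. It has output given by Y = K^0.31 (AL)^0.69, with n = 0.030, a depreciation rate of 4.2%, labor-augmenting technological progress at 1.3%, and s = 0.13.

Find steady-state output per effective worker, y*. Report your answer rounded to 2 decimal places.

y* = 1.21

In steady state, investment equals break-even investment: s·k^α = (n + g + δ)·k.
Dividing both sides by k: k^(1−α) = s / (n + g + δ).
k^0.69 = 0.13 / (0.030 + 0.013 + 0.042) = 0.13 / 0.085 = 1.5294
k* = 1.5294^(1/0.69) ≈ 1.8511
y* = (k*)^α = 1.8511^0.31 ≈ 1.2103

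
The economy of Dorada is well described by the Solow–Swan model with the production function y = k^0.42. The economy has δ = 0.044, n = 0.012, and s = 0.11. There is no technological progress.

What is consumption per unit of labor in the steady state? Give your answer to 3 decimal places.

At the steady state, Δk = 0, so s·k^α = (n + δ)·k.
Dividing both sides by k: k^(1−α) = s / (n + δ).
k^0.58 = 0.11 / (0.012 + 0.044) = 0.11 / 0.056 = 1.9643
k* = 1.9643^(1/0.58) ≈ 3.2028
y* = (k*)^α = 3.2028^0.42 ≈ 1.6305
c* = (1 − s)·y* = (1 − 0.11) × 1.6305 ≈ 1.4511

c* = 1.451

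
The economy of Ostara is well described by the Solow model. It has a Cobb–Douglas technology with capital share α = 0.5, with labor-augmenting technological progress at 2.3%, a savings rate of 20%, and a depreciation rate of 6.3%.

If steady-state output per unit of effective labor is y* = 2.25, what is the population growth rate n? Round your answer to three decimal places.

n ≈ 0.003

In steady state, investment equals break-even investment: s·k^α = (n + g + δ)·k.
Since y* = [s/(n + g + δ)]^(α/(1−α)), we have s/(n + g + δ) = (y*)^((1−α)/α) = 2.25^1 = 2.2500.
Therefore n + g + δ = s / 2.2500 = 0.20 / 2.2500 = 0.0889, so n = 0.0889 − 0.086 = 0.0029.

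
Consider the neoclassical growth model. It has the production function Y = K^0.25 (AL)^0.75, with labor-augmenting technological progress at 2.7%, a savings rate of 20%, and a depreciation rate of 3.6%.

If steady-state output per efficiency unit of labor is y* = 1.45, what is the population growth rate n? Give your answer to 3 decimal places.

n ≈ 0.003

In steady state, investment equals break-even investment: s·k^α = (n + g + δ)·k.
Since y* = [s/(n + g + δ)]^(α/(1−α)), we have s/(n + g + δ) = (y*)^((1−α)/α) = 1.45^3 = 3.0486.
Therefore n + g + δ = s / 3.0486 = 0.20 / 3.0486 = 0.0656, so n = 0.0656 − 0.063 = 0.0026.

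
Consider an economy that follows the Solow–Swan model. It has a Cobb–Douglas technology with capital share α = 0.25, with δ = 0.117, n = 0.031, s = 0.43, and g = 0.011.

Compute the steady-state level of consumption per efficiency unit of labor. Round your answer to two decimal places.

In steady state, investment equals break-even investment: s·k^α = (n + g + δ)·k.
Rearranging, k^(1−α) = s / (n + g + δ).
k^0.75 = 0.43 / (0.031 + 0.011 + 0.117) = 0.43 / 0.159 = 2.7044
k* = 2.7044^(1/0.75) ≈ 3.7679
y* = (k*)^α = 3.7679^0.25 ≈ 1.3932
c* = (1 − s)·y* = (1 − 0.43) × 1.3932 ≈ 0.7941

c* = 0.79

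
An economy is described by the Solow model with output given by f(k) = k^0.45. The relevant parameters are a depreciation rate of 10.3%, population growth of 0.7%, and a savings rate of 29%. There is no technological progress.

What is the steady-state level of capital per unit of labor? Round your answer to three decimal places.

At the steady state, Δk = 0, so s·k^α = (n + δ)·k.
Dividing both sides by k: k^(1−α) = s / (n + δ).
k^0.55 = 0.29 / (0.007 + 0.103) = 0.29 / 0.110 = 2.6364
k* = 2.6364^(1/0.55) ≈ 5.8274

k* ≈ 5.827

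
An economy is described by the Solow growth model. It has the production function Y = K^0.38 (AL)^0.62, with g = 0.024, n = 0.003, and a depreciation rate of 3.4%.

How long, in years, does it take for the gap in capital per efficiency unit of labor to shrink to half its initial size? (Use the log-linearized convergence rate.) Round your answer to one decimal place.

Near the steady state the convergence rate is λ = (1 − α)(n + g + δ).
λ = (1 − 0.38) × 0.061 = 0.62 × 0.061 = 0.03782
Half-life = ln 2 / λ = 0.6931 / 0.03782 ≈ 18.33 years

about 18.3 years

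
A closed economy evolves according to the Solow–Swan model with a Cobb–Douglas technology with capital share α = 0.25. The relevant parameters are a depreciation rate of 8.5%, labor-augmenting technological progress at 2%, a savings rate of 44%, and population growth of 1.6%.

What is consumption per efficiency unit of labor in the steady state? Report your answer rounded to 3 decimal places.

c* ≈ 0.861

At the steady state, Δk = 0, so s·k^α = (n + g + δ)·k.
Rearranging, k^(1−α) = s / (n + g + δ).
k^0.75 = 0.44 / (0.016 + 0.020 + 0.085) = 0.44 / 0.121 = 3.6364
k* = 3.6364^(1/0.75) ≈ 5.5919
y* = (k*)^α = 5.5919^0.25 ≈ 1.5378
c* = (1 − s)·y* = (1 − 0.44) × 1.5378 ≈ 0.8612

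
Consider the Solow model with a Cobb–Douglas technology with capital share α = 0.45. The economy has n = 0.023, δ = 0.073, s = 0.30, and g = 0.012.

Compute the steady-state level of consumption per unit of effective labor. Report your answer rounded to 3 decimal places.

At the steady state, Δk = 0, so s·k^α = (n + g + δ)·k.
Rearranging, k^(1−α) = s / (n + g + δ).
k^0.55 = 0.30 / (0.023 + 0.012 + 0.073) = 0.30 / 0.108 = 2.7778
k* = 2.7778^(1/0.55) ≈ 6.4081
y* = (k*)^α = 6.4081^0.45 ≈ 2.3069
c* = (1 − s)·y* = (1 − 0.30) × 2.3069 ≈ 1.6148

c* = 1.615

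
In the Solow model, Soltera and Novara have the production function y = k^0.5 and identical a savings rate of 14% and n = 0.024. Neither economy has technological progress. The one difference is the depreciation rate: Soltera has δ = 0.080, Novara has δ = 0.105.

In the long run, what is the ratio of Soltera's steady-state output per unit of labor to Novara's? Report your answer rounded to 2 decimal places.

ratio ≈ 1.24

Steady-state y* = [s/(n + δ)]^(α/(1−α)), so the ratio is [ (s_S/(n + δ)_S) / (s_N/(n + δ)_N) ]^1.
s_S/(n + δ)_S = 0.14/0.104 = 1.3462; s_N/(n + δ)_N = 0.14/0.129 = 1.0853.
Ratio = (1.3462/1.0853)^1 = 1.2404^1 ≈ 1.2404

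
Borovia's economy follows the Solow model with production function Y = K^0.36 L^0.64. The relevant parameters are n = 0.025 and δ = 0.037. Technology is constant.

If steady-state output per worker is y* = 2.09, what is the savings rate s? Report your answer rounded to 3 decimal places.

s ≈ 0.230

In steady state, investment equals break-even investment: s·k^α = (n + δ)·k.
Since y* = [s/(n + δ)]^(α/(1−α)), we have s/(n + δ) = (y*)^((1−α)/α) = 2.09^1.7778 = 3.7081.
Therefore s = 3.7081 × (n + δ) = 3.7081 × 0.062 = 0.2299.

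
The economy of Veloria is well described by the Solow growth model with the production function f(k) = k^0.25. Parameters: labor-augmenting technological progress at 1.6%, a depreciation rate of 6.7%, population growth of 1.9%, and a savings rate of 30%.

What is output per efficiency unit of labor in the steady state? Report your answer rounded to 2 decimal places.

y* = 1.43

At the steady state, Δk = 0, so s·k^α = (n + g + δ)·k.
Rearranging, k^(1−α) = s / (n + g + δ).
k^0.75 = 0.30 / (0.019 + 0.016 + 0.067) = 0.30 / 0.102 = 2.9412
k* = 2.9412^(1/0.75) ≈ 4.2140
y* = (k*)^α = 4.2140^0.25 ≈ 1.4328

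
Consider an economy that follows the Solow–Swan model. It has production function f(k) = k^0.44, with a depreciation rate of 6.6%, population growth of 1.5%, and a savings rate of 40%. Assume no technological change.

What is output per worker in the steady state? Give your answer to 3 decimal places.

y* = 3.507

At the steady state, Δk = 0, so s·k^α = (n + δ)·k.
Dividing both sides by k: k^(1−α) = s / (n + δ).
k^0.56 = 0.40 / (0.015 + 0.066) = 0.40 / 0.081 = 4.9383
k* = 4.9383^(1/0.56) ≈ 17.3193
y* = (k*)^α = 17.3193^0.44 ≈ 3.5071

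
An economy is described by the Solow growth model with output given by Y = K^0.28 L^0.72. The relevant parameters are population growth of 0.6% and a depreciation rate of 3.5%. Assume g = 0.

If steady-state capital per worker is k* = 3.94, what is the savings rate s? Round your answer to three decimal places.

s ≈ 0.110

In steady state, investment equals break-even investment: s·k^α = (n + δ)·k.
So s / (n + δ) = (k*)^(1−α) = 3.94^0.72 = 2.6838.
Therefore s = 2.6838 × (n + δ) = 2.6838 × 0.041 = 0.1100.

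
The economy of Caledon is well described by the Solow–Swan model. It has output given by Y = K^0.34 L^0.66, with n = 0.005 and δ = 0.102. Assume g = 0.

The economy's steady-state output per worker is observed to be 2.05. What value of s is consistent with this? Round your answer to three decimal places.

Steady state requires s·f(k) = (n + δ)·k, i.e. s·k^α = (n + δ)·k.
Since y* = [s/(n + δ)]^(α/(1−α)), we have s/(n + δ) = (y*)^((1−α)/α) = 2.05^1.9412 = 4.0288.
Therefore s = 4.0288 × (n + δ) = 4.0288 × 0.107 = 0.4311.

s ≈ 0.431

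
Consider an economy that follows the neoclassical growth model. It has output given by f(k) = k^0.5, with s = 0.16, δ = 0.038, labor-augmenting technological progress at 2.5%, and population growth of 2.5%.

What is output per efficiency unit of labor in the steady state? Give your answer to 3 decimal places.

y* ≈ 1.818

Steady state requires s·f(k) = (n + g + δ)·k, i.e. s·k^α = (n + g + δ)·k.
Dividing both sides by k: k^(1−α) = s / (n + g + δ).
k^0.5 = 0.16 / (0.025 + 0.025 + 0.038) = 0.16 / 0.088 = 1.8182
k* = 1.8182^(1/0.5) ≈ 3.3059
y* = (k*)^α = 3.3059^0.5 ≈ 1.8182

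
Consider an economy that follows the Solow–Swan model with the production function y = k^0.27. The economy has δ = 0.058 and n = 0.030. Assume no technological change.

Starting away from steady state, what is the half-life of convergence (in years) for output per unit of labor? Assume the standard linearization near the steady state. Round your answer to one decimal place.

Near the steady state the convergence rate is λ = (1 − α)(n + δ).
λ = (1 − 0.27) × 0.088 = 0.73 × 0.088 = 0.06424
Half-life = ln 2 / λ = 0.6931 / 0.06424 ≈ 10.79 years

about 10.8 years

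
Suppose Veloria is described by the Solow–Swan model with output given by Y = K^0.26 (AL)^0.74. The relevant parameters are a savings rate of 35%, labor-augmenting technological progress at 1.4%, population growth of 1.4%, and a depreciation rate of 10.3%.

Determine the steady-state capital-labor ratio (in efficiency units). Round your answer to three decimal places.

k* ≈ 3.774

At the steady state, Δk = 0, so s·k^α = (n + g + δ)·k.
Dividing both sides by k: k^(1−α) = s / (n + g + δ).
k^0.74 = 0.35 / (0.014 + 0.014 + 0.103) = 0.35 / 0.131 = 2.6718
k* = 2.6718^(1/0.74) ≈ 3.7737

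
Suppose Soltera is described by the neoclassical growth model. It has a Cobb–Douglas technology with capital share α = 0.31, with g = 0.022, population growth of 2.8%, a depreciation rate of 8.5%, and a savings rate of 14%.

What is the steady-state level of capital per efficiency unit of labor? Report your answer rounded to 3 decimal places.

k* ≈ 1.054

In steady state, investment equals break-even investment: s·k^α = (n + g + δ)·k.
Dividing both sides by k: k^(1−α) = s / (n + g + δ).
k^0.69 = 0.14 / (0.028 + 0.022 + 0.085) = 0.14 / 0.135 = 1.0370
k* = 1.0370^(1/0.69) ≈ 1.0541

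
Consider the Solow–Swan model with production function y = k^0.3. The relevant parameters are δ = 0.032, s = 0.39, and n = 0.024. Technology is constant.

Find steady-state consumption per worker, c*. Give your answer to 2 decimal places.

Steady state requires s·f(k) = (n + δ)·k, i.e. s·k^α = (n + δ)·k.
Rearranging, k^(1−α) = s / (n + δ).
k^0.7 = 0.39 / (0.024 + 0.032) = 0.39 / 0.056 = 6.9643
k* = 6.9643^(1/0.7) ≈ 15.9997
y* = (k*)^α = 15.9997^0.3 ≈ 2.2974
c* = (1 − s)·y* = (1 − 0.39) × 2.2974 ≈ 1.4014

c* ≈ 1.40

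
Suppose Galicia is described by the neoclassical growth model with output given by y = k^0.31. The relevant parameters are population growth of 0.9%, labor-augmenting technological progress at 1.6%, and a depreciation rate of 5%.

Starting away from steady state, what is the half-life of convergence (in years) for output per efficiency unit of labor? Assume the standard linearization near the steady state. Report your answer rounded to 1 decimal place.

half-life ≈ 13.4 years

Near the steady state the convergence rate is λ = (1 − α)(n + g + δ).
λ = (1 − 0.31) × 0.075 = 0.69 × 0.075 = 0.05175
Half-life = ln 2 / λ = 0.6931 / 0.05175 ≈ 13.39 years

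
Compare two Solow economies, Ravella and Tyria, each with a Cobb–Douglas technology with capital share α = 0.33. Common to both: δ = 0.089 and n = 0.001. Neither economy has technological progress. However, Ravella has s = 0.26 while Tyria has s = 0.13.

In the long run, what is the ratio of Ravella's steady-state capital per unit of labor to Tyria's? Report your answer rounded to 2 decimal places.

Steady-state k* = [s/(n + δ)]^(1/(1−α)), so the ratio is [ (s_R/(n + δ)_R) / (s_T/(n + δ)_T) ]^1.4925.
s_R/(n + δ)_R = 0.26/0.090 = 2.8889; s_T/(n + δ)_T = 0.13/0.090 = 1.4444.
Ratio = (2.8889/1.4444)^1.4925 = 2.0001^1.4925 ≈ 2.8140

ratio ≈ 2.81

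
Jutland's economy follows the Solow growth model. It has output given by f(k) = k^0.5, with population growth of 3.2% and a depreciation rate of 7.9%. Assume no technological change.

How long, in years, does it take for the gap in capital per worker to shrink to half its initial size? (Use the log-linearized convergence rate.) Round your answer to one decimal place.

t_½ ≈ 12.5 years

Near the steady state the convergence rate is λ = (1 − α)(n + δ).
λ = (1 − 0.5) × 0.111 = 0.5 × 0.111 = 0.0555
Half-life = ln 2 / λ = 0.6931 / 0.0555 ≈ 12.49 years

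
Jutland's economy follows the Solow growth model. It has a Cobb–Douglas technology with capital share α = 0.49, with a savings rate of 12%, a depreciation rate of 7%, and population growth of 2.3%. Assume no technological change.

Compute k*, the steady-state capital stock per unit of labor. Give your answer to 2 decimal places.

In steady state, investment equals break-even investment: s·k^α = (n + δ)·k.
Rearranging, k^(1−α) = s / (n + δ).
k^0.51 = 0.12 / (0.023 + 0.070) = 0.12 / 0.093 = 1.2903
k* = 1.2903^(1/0.51) ≈ 1.6483

k* ≈ 1.65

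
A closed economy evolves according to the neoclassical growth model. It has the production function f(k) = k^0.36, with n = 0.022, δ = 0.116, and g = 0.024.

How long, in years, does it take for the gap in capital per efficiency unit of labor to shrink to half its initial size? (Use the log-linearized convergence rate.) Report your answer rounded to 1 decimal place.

t_½ ≈ 6.7 years

Near the steady state the convergence rate is λ = (1 − α)(n + g + δ).
λ = (1 − 0.36) × 0.162 = 0.64 × 0.162 = 0.10368
Half-life = ln 2 / λ = 0.6931 / 0.10368 ≈ 6.68 years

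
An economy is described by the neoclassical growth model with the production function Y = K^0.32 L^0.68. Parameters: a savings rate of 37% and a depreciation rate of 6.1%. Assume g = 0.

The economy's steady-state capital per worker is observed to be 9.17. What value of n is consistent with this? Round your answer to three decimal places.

In steady state, investment equals break-even investment: s·k^α = (n + δ)·k.
So s / (n + δ) = (k*)^(1−α) = 9.17^0.68 = 4.5124.
Therefore n + δ = s / 4.5124 = 0.37 / 4.5124 = 0.0820, so n = 0.0820 − 0.061 = 0.0210.

n ≈ 0.021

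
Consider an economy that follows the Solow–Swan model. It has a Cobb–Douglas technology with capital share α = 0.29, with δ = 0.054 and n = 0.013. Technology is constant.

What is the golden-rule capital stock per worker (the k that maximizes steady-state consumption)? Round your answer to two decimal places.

The golden rule sets f'(k) = n + δ, i.e. α·k^(α−1) = n + δ.
So k^(1−α) = α / (n + δ) = 0.29 / 0.067 = 4.3284.
k_gold = 4.3284^(1/0.71) ≈ 7.8747

k_gold ≈ 7.87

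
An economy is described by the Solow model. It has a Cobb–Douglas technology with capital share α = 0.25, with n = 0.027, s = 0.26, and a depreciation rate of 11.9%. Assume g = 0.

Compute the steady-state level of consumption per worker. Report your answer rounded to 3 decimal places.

At the steady state, Δk = 0, so s·k^α = (n + δ)·k.
Dividing both sides by k: k^(1−α) = s / (n + δ).
k^0.75 = 0.26 / (0.027 + 0.119) = 0.26 / 0.146 = 1.7808
k* = 1.7808^(1/0.75) ≈ 2.1585
y* = (k*)^α = 2.1585^0.25 ≈ 1.2121
c* = (1 − s)·y* = (1 − 0.26) × 1.2121 ≈ 0.8970

c* = 0.897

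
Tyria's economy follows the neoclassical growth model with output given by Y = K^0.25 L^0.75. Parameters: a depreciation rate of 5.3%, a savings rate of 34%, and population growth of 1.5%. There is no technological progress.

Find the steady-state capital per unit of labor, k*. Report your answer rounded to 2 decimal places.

At the steady state, Δk = 0, so s·k^α = (n + δ)·k.
Rearranging, k^(1−α) = s / (n + δ).
k^0.75 = 0.34 / (0.015 + 0.053) = 0.34 / 0.068 = 5.0000
k* = 5.0000^(1/0.75) ≈ 8.5499

k* ≈ 8.55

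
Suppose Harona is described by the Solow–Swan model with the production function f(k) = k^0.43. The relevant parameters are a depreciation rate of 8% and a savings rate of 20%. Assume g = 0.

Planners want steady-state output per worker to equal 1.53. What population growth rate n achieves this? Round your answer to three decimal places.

Steady state requires s·f(k) = (n + δ)·k, i.e. s·k^α = (n + δ)·k.
Since y* = [s/(n + δ)]^(α/(1−α)), we have s/(n + δ) = (y*)^((1−α)/α) = 1.53^1.3256 = 1.7572.
Therefore n + δ = s / 1.7572 = 0.20 / 1.7572 = 0.1138, so n = 0.1138 − 0.080 = 0.0338.

n ≈ 0.034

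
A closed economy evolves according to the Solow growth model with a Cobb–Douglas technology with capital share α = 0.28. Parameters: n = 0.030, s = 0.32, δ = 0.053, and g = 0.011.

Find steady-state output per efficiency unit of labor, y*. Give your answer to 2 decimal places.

At the steady state, Δk = 0, so s·k^α = (n + g + δ)·k.
Dividing both sides by k: k^(1−α) = s / (n + g + δ).
k^0.72 = 0.32 / (0.030 + 0.011 + 0.053) = 0.32 / 0.094 = 3.4043
k* = 3.4043^(1/0.72) ≈ 5.4819
y* = (k*)^α = 5.4819^0.28 ≈ 1.6103

y* = 1.61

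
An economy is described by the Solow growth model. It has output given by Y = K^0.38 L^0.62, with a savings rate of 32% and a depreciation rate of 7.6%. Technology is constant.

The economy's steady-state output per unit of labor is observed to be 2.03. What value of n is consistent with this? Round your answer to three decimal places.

At the steady state, Δk = 0, so s·k^α = (n + δ)·k.
Since y* = [s/(n + δ)]^(α/(1−α)), we have s/(n + δ) = (y*)^((1−α)/α) = 2.03^1.6316 = 3.1748.
Therefore n + δ = s / 3.1748 = 0.32 / 3.1748 = 0.1008, so n = 0.1008 − 0.076 = 0.0248.

n ≈ 0.025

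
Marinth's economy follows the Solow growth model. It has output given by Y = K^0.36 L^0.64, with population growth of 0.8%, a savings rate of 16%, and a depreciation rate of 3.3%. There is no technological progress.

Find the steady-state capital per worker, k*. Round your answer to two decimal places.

k* = 8.39

At the steady state, Δk = 0, so s·k^α = (n + δ)·k.
Dividing both sides by k: k^(1−α) = s / (n + δ).
k^0.64 = 0.16 / (0.008 + 0.033) = 0.16 / 0.041 = 3.9024
k* = 3.9024^(1/0.64) ≈ 8.3937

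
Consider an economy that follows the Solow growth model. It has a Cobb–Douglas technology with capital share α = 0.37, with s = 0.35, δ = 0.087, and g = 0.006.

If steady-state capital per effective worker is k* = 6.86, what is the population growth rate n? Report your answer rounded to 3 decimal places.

n ≈ 0.011

In steady state, investment equals break-even investment: s·k^α = (n + g + δ)·k.
So s / (n + g + δ) = (k*)^(1−α) = 6.86^0.63 = 3.3642.
Therefore n + g + δ = s / 3.3642 = 0.35 / 3.3642 = 0.1040, so n = 0.1040 − 0.093 = 0.0110.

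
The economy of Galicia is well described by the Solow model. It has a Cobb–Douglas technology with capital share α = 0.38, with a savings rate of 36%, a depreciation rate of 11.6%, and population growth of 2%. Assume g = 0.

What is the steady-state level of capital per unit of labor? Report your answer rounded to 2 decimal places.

Steady state requires s·f(k) = (n + δ)·k, i.e. s·k^α = (n + δ)·k.
Dividing both sides by k: k^(1−α) = s / (n + δ).
k^0.62 = 0.36 / (0.020 + 0.116) = 0.36 / 0.136 = 2.6471
k* = 2.6471^(1/0.62) ≈ 4.8071

k* = 4.81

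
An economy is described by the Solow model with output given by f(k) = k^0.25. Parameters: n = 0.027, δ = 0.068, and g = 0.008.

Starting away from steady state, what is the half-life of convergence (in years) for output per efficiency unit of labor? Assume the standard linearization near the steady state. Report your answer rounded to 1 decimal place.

Near the steady state the convergence rate is λ = (1 − α)(n + g + δ).
λ = (1 − 0.25) × 0.103 = 0.75 × 0.103 = 0.07725
Half-life = ln 2 / λ = 0.6931 / 0.07725 ≈ 8.97 years

half-life ≈ 9.0 years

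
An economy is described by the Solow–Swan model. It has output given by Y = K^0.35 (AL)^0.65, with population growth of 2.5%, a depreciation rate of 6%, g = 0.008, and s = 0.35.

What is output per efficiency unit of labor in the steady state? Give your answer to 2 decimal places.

At the steady state, Δk = 0, so s·k^α = (n + g + δ)·k.
Rearranging, k^(1−α) = s / (n + g + δ).
k^0.65 = 0.35 / (0.025 + 0.008 + 0.060) = 0.35 / 0.093 = 3.7634
k* = 3.7634^(1/0.65) ≈ 7.6826
y* = (k*)^α = 7.6826^0.35 ≈ 2.0414

y* ≈ 2.04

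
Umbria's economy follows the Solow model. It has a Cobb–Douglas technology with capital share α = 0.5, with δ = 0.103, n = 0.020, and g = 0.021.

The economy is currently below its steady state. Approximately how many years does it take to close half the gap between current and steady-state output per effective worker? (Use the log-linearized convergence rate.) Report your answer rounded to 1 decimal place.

Near the steady state the convergence rate is λ = (1 − α)(n + g + δ).
λ = (1 − 0.5) × 0.144 = 0.5 × 0.144 = 0.0720
Half-life = ln 2 / λ = 0.6931 / 0.0720 ≈ 9.63 years

about 9.6 years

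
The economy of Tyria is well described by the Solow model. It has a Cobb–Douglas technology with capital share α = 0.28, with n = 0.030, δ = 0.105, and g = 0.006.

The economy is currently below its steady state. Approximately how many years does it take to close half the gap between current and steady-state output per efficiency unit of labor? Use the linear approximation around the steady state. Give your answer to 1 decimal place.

Near the steady state the convergence rate is λ = (1 − α)(n + g + δ).
λ = (1 − 0.28) × 0.141 = 0.72 × 0.141 = 0.10152
Half-life = ln 2 / λ = 0.6931 / 0.10152 ≈ 6.83 years

t_½ ≈ 6.8 years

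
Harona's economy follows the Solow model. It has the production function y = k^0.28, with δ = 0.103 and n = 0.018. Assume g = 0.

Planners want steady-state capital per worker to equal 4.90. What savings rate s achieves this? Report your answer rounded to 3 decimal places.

Steady state requires s·f(k) = (n + δ)·k, i.e. s·k^α = (n + δ)·k.
So s / (n + δ) = (k*)^(1−α) = 4.90^0.72 = 3.1401.
Therefore s = 3.1401 × (n + δ) = 3.1401 × 0.121 = 0.3800.

s ≈ 0.380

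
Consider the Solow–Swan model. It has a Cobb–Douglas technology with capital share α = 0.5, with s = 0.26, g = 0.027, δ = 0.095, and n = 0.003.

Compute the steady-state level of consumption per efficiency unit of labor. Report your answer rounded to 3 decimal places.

At the steady state, Δk = 0, so s·k^α = (n + g + δ)·k.
Dividing both sides by k: k^(1−α) = s / (n + g + δ).
k^0.5 = 0.26 / (0.003 + 0.027 + 0.095) = 0.26 / 0.125 = 2.0800
k* = 2.0800^(1/0.5) ≈ 4.3264
y* = (k*)^α = 4.3264^0.5 ≈ 2.0800
c* = (1 − s)·y* = (1 − 0.26) × 2.0800 ≈ 1.5392

c* ≈ 1.539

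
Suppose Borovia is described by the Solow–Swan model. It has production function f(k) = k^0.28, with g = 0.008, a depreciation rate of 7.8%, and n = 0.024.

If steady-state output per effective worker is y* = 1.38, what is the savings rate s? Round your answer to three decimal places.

s ≈ 0.252

At the steady state, Δk = 0, so s·k^α = (n + g + δ)·k.
Since y* = [s/(n + g + δ)]^(α/(1−α)), we have s/(n + g + δ) = (y*)^((1−α)/α) = 1.38^2.5714 = 2.2892.
Therefore s = 2.2892 × (n + g + δ) = 2.2892 × 0.110 = 0.2518.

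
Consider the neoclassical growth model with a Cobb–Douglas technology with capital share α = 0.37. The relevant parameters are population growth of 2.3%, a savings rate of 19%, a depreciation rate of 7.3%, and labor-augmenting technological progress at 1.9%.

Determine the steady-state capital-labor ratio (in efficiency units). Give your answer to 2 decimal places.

k* = 2.22

Steady state requires s·f(k) = (n + g + δ)·k, i.e. s·k^α = (n + g + δ)·k.
Dividing both sides by k: k^(1−α) = s / (n + g + δ).
k^0.63 = 0.19 / (0.023 + 0.019 + 0.073) = 0.19 / 0.115 = 1.6522
k* = 1.6522^(1/0.63) ≈ 2.2189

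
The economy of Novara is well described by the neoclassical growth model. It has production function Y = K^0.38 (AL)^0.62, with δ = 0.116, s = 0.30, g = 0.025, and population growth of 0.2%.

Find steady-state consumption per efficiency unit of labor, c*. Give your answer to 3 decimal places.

c* = 1.102

In steady state, investment equals break-even investment: s·k^α = (n + g + δ)·k.
Dividing both sides by k: k^(1−α) = s / (n + g + δ).
k^0.62 = 0.30 / (0.002 + 0.025 + 0.116) = 0.30 / 0.143 = 2.0979
k* = 2.0979^(1/0.62) ≈ 3.3038
y* = (k*)^α = 3.3038^0.38 ≈ 1.5748
c* = (1 − s)·y* = (1 − 0.30) × 1.5748 ≈ 1.1024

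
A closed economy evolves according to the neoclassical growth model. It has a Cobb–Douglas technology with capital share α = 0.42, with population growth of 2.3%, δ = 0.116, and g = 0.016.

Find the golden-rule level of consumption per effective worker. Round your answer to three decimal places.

At the golden rule, f'(k) = n + g + δ, so α·k^(α−1) = n + g + δ and k_gold = (α/(n + g + δ))^(1/(1−α)).
k_gold = (0.42/0.155)^(1/0.58) = 2.7097^1.7241 ≈ 5.5770
c_gold = f(k_gold) − (n + g + δ)·k_gold = 2.0582 − 0.155×5.5770 ≈ 1.1938

c_gold ≈ 1.194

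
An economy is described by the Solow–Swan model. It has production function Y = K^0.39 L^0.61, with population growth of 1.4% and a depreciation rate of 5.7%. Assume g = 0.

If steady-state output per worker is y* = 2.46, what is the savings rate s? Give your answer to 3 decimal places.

s ≈ 0.290

In steady state, investment equals break-even investment: s·k^α = (n + δ)·k.
Since y* = [s/(n + δ)]^(α/(1−α)), we have s/(n + δ) = (y*)^((1−α)/α) = 2.46^1.5641 = 4.0875.
Therefore s = 4.0875 × (n + δ) = 4.0875 × 0.071 = 0.2902.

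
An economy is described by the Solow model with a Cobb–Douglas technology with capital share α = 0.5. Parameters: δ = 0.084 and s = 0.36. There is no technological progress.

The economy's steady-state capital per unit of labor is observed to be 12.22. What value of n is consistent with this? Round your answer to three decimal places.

n ≈ 0.019

Steady state requires s·f(k) = (n + δ)·k, i.e. s·k^α = (n + δ)·k.
So s / (n + δ) = (k*)^(1−α) = 12.22^0.5 = 3.4957.
Therefore n + δ = s / 3.4957 = 0.36 / 3.4957 = 0.1030, so n = 0.1030 − 0.084 = 0.0190.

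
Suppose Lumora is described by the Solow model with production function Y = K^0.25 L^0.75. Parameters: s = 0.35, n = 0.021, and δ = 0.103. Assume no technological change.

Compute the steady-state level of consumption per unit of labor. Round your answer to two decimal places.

c* = 0.92

In steady state, investment equals break-even investment: s·k^α = (n + δ)·k.
Rearranging, k^(1−α) = s / (n + δ).
k^0.75 = 0.35 / (0.021 + 0.103) = 0.35 / 0.124 = 2.8226
k* = 2.8226^(1/0.75) ≈ 3.9890
y* = (k*)^α = 3.9890^0.25 ≈ 1.4132
c* = (1 − s)·y* = (1 − 0.35) × 1.4132 ≈ 0.9186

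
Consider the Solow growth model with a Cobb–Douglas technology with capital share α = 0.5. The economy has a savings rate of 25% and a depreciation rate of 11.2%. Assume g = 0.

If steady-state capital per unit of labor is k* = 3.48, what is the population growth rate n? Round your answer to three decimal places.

In steady state, investment equals break-even investment: s·k^α = (n + δ)·k.
So s / (n + δ) = (k*)^(1−α) = 3.48^0.5 = 1.8655.
Therefore n + δ = s / 1.8655 = 0.25 / 1.8655 = 0.1340, so n = 0.1340 − 0.112 = 0.0220.

n ≈ 0.022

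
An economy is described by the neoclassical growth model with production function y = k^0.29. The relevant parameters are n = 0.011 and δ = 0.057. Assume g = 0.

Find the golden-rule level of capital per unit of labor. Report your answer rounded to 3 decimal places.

k_gold ≈ 7.712

The golden rule sets f'(k) = n + δ, i.e. α·k^(α−1) = n + δ.
So k^(1−α) = α / (n + δ) = 0.29 / 0.068 = 4.2647.
k_gold = 4.2647^(1/0.71) ≈ 7.7120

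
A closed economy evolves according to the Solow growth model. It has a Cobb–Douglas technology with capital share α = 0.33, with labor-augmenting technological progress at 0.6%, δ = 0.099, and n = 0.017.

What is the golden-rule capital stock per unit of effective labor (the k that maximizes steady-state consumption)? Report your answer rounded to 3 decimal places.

The golden rule sets f'(k) = n + g + δ, i.e. α·k^(α−1) = n + g + δ.
So k^(1−α) = α / (n + g + δ) = 0.33 / 0.122 = 2.7049.
k_gold = 2.7049^(1/0.67) ≈ 4.4157

k_gold ≈ 4.416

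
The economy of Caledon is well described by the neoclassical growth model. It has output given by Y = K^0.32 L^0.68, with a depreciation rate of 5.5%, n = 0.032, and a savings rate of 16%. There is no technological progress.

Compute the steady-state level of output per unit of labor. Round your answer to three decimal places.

At the steady state, Δk = 0, so s·k^α = (n + δ)·k.
Rearranging, k^(1−α) = s / (n + δ).
k^0.68 = 0.16 / (0.032 + 0.055) = 0.16 / 0.087 = 1.8391
k* = 1.8391^(1/0.68) ≈ 2.4498
y* = (k*)^α = 2.4498^0.32 ≈ 1.3321

y* ≈ 1.332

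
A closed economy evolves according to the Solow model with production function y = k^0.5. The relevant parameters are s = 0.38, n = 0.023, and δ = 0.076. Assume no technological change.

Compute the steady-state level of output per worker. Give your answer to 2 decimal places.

At the steady state, Δk = 0, so s·k^α = (n + δ)·k.
Rearranging, k^(1−α) = s / (n + δ).
k^0.5 = 0.38 / (0.023 + 0.076) = 0.38 / 0.099 = 3.8384
k* = 3.8384^(1/0.5) ≈ 14.7333
y* = (k*)^α = 14.7333^0.5 ≈ 3.8384

y* = 3.84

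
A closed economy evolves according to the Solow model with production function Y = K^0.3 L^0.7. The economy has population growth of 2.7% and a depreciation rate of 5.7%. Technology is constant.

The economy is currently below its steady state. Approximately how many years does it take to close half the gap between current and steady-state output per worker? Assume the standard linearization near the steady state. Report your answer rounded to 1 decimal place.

t_½ ≈ 11.8 years

Near the steady state the convergence rate is λ = (1 − α)(n + δ).
λ = (1 − 0.3) × 0.084 = 0.7 × 0.084 = 0.0588
Half-life = ln 2 / λ = 0.6931 / 0.0588 ≈ 11.79 years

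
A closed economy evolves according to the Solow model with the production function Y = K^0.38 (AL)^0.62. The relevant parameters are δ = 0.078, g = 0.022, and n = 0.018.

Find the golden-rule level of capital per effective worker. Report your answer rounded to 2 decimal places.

k_gold ≈ 6.59

The golden rule sets f'(k) = n + g + δ, i.e. α·k^(α−1) = n + g + δ.
So k^(1−α) = α / (n + g + δ) = 0.38 / 0.118 = 3.2203.
k_gold = 3.2203^(1/0.62) ≈ 6.5946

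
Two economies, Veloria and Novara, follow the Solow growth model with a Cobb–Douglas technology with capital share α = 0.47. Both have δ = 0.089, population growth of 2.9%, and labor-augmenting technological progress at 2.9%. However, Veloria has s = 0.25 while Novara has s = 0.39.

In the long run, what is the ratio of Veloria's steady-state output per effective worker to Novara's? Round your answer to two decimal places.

ratio ≈ 0.67

Steady-state y* = [s/(n + g + δ)]^(α/(1−α)), so the ratio is [ (s_V/(n + g + δ)_V) / (s_N/(n + g + δ)_N) ]^0.8868.
s_V/(n + g + δ)_V = 0.25/0.147 = 1.7007; s_N/(n + g + δ)_N = 0.39/0.147 = 2.6531.
Ratio = (1.7007/2.6531)^0.8868 = 0.6410^0.8868 ≈ 0.6741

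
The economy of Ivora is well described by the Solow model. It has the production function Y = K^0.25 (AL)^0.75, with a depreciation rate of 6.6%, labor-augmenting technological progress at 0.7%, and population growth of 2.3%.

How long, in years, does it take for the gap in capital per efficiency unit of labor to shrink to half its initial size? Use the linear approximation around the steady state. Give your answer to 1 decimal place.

half-life ≈ 9.6 years

Near the steady state the convergence rate is λ = (1 − α)(n + g + δ).
λ = (1 − 0.25) × 0.096 = 0.75 × 0.096 = 0.0720
Half-life = ln 2 / λ = 0.6931 / 0.0720 ≈ 9.63 years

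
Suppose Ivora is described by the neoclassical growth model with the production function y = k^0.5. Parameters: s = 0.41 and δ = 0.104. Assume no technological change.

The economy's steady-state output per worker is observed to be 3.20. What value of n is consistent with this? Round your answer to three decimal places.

n ≈ 0.024

Steady state requires s·f(k) = (n + δ)·k, i.e. s·k^α = (n + δ)·k.
Since y* = [s/(n + δ)]^(α/(1−α)), we have s/(n + δ) = (y*)^((1−α)/α) = 3.20^1 = 3.2000.
Therefore n + δ = s / 3.2000 = 0.41 / 3.2000 = 0.1281, so n = 0.1281 − 0.104 = 0.0241.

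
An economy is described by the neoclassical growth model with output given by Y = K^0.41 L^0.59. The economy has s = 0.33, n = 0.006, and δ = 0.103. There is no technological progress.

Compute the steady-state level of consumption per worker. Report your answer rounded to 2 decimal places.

c* ≈ 1.45

In steady state, investment equals break-even investment: s·k^α = (n + δ)·k.
Dividing both sides by k: k^(1−α) = s / (n + δ).
k^0.59 = 0.33 / (0.006 + 0.103) = 0.33 / 0.109 = 3.0275
k* = 3.0275^(1/0.59) ≈ 6.5373
y* = (k*)^α = 6.5373^0.41 ≈ 2.1593
c* = (1 − s)·y* = (1 − 0.33) × 2.1593 ≈ 1.4467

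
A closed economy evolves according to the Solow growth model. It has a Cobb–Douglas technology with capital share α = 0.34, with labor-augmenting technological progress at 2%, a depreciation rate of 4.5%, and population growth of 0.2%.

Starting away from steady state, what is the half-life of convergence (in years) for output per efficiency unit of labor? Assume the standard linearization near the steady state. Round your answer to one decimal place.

about 15.7 years

Near the steady state the convergence rate is λ = (1 − α)(n + g + δ).
λ = (1 − 0.34) × 0.067 = 0.66 × 0.067 = 0.04422
Half-life = ln 2 / λ = 0.6931 / 0.04422 ≈ 15.67 years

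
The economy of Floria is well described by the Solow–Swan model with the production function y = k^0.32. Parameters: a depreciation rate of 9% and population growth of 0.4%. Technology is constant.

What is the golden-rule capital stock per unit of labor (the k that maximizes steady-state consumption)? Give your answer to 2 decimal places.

The golden rule sets f'(k) = n + δ, i.e. α·k^(α−1) = n + δ.
So k^(1−α) = α / (n + δ) = 0.32 / 0.094 = 3.4043.
k_gold = 3.4043^(1/0.68) ≈ 6.0589

k_gold ≈ 6.06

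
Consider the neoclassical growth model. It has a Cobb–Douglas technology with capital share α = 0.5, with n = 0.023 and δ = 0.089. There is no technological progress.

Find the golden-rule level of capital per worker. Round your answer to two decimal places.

The golden rule sets f'(k) = n + δ, i.e. α·k^(α−1) = n + δ.
So k^(1−α) = α / (n + δ) = 0.5 / 0.112 = 4.4643.
k_gold = 4.4643^(1/0.5) ≈ 19.9300

k_gold ≈ 19.93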